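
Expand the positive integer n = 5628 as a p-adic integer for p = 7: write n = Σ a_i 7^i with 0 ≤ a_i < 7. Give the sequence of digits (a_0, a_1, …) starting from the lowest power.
(a_0, a_1, …) = (0, 6, 2, 2, 2)

Repeated division by 7 gives the digits low-to-high: 5628 = 6·7^1 + 2·7^2 + 2·7^3 + 2·7^4. Digit sequence: (0, 6, 2, 2, 2).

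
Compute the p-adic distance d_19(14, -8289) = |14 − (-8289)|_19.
d_19(14, -8289) = 1/361

Step 1 — x − y = 14 − (-8289) = 8303. Step 2 — v_19(8303) = 2 (factor: 8303 = (19^2 · 23); the sign does not affect v_p). Step 3 — |x − y|_19 = 19^{-2} = 1/361.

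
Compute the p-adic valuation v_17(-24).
v_17(-24) = 0

v_17(n) is the largest exponent k such that 17^k divides n. Factor out: -24 = -17^0 · 24. (Sign doesn't affect v_p.) So v_17(-24) = 0.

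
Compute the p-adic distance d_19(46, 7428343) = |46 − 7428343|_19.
d_19(46, 7428343) = 1/2476099

Step 1 — x − y = 46 − 7428343 = -7428297. Step 2 — v_19(-7428297) = 5 (factor: -7428297 = −(19^5 · 3); the sign does not affect v_p). Step 3 — |x − y|_19 = 19^{-5} = 1/2476099.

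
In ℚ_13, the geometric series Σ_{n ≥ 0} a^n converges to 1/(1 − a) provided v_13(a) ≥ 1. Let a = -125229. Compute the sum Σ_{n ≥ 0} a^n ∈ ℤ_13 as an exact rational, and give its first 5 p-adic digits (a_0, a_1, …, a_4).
Σ a^n = 1/(1 − a) = 1/125230;  first 5 digits = (1, 0, 0, 8, 8)

v_13(a) = 3 ≥ 1, so the series converges in ℤ_13 to 1/(1 − a) = 1/(1 − (-125229)) = 1/125230. Expand this rational in ℤ_13: compute digits iteratively via d_i = x_i mod 13, x_{i+1} = (x_i − d_i)/13. The first 5 digits are (1, 0, 0, 8, 8).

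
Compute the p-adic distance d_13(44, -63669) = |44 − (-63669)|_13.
d_13(44, -63669) = 1/2197

Step 1 — x − y = 44 − (-63669) = 63713. Step 2 — v_13(63713) = 3 (factor: 63713 = (13^3 · 29); the sign does not affect v_p). Step 3 — |x − y|_13 = 13^{-3} = 1/2197.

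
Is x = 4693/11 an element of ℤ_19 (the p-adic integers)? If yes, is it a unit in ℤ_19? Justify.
x ∈ ℤ_19 but not a unit; v_19(x) = 2 > 0

ℤ_19 = {x ∈ ℚ_19 : v_19(x) ≥ 0} and ℤ_19^× = {x ∈ ℤ_19 : v_19(x) = 0}. Here v_19(4693/11) = v_19(num) − v_19(den) = 2; compare against these criteria.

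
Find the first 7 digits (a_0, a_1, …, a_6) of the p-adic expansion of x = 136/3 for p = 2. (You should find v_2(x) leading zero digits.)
(a_0, …, a_6) = (0, 0, 0, 1, 1, 0, 1)

v_2(136/3) = 3, so a_0 = ... = a_2 = 0. Factor out: x = 2^3 · u with u = 17/3 a unit in ℤ_2. Expand u iteratively via a_{v+i} = u_i mod 2, u_{i+1} = (u_i − a_{v+i})/2:
  u_0 = 17/3;  a_3 = 1;  u_1 = (u_0 − 1)/2 = 7/3
  u_1 = 7/3;  a_4 = 1;  u_2 = (u_1 − 1)/2 = 2/3
  u_2 = 2/3;  a_5 = 0;  u_3 = (u_2 − 0)/2 = 1/3
  u_3 = 1/3;  a_6 = 1;  u_4 = (u_3 − 1)/2 = -1/3
Digits: (0, 0, 0, 1, 1, 0, 1).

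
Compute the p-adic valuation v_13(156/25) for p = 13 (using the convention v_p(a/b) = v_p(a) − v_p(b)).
v_13(156/25) = 1

Factor powers of 13 from the numerator and denominator of the reduced fraction: 156 = 13^1 · 12 and 25 = 13^0 · 25. Apply v_p(a/b) = v_p(a) − v_p(b): v_13(156/25) = 1 − 0 = 1.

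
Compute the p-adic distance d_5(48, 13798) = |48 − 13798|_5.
d_5(48, 13798) = 1/625

Step 1 — x − y = 48 − 13798 = -13750. Step 2 — v_5(-13750) = 4 (factor: -13750 = −(5^4 · 22); the sign does not affect v_p). Step 3 — |x − y|_5 = 5^{-4} = 1/625.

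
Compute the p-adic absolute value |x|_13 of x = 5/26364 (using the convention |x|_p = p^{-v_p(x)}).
|5/26364|_13 = 2197

Step 1 — compute v_13(x) by factoring powers of 13 out of the numerator and denominator: v_13(5/26364) = -3. Step 2 — apply |x|_p = p^{-v_p(x)} = 13^{3} = 2197.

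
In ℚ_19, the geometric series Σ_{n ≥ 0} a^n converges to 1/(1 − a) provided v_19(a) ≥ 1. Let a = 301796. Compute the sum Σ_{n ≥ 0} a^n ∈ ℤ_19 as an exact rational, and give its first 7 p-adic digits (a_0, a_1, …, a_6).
Σ a^n = 1/(1 − a) = -1/301795;  first 7 digits = (1, 0, 0, 6, 2, 0, 17)

v_19(a) = 3 ≥ 1, so the series converges in ℤ_19 to 1/(1 − a) = 1/(1 − 301796) = -1/301795. Expand this rational in ℤ_19: compute digits iteratively via d_i = x_i mod 19, x_{i+1} = (x_i − d_i)/19. The first 7 digits are (1, 0, 0, 6, 2, 0, 17).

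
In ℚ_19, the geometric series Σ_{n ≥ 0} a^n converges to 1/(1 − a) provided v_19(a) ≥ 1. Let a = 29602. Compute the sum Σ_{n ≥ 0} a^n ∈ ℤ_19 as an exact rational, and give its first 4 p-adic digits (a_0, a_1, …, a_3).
Σ a^n = 1/(1 − a) = -1/29601;  first 4 digits = (1, 0, 6, 4)

v_19(a) = 2 ≥ 1, so the series converges in ℤ_19 to 1/(1 − a) = 1/(1 − 29602) = -1/29601. Expand this rational in ℤ_19: compute digits iteratively via d_i = x_i mod 19, x_{i+1} = (x_i − d_i)/19. The first 4 digits are (1, 0, 6, 4).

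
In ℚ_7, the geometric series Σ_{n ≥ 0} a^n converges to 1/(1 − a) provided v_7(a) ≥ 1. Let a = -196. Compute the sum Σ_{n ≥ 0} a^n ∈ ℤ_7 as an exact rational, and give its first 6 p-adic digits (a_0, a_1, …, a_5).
Σ a^n = 1/(1 − a) = 1/197;  first 6 digits = (1, 0, 3, 6, 1, 2)

v_7(a) = 2 ≥ 1, so the series converges in ℤ_7 to 1/(1 − a) = 1/(1 − (-196)) = 1/197. Expand this rational in ℤ_7: compute digits iteratively via d_i = x_i mod 7, x_{i+1} = (x_i − d_i)/7. The first 6 digits are (1, 0, 3, 6, 1, 2).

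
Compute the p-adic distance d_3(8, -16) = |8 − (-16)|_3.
d_3(8, -16) = 1/3

Step 1 — x − y = 8 − (-16) = 24. Step 2 — v_3(24) = 1 (factor: 24 = (3^1 · 8); the sign does not affect v_p). Step 3 — |x − y|_3 = 3^{-1} = 1/3.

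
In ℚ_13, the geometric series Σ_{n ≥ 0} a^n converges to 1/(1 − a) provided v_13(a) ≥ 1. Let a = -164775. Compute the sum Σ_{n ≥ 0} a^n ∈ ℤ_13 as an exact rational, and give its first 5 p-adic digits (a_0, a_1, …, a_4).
Σ a^n = 1/(1 − a) = 1/164776;  first 5 digits = (1, 0, 0, 3, 7)

v_13(a) = 3 ≥ 1, so the series converges in ℤ_13 to 1/(1 − a) = 1/(1 − (-164775)) = 1/164776. Expand this rational in ℤ_13: compute digits iteratively via d_i = x_i mod 13, x_{i+1} = (x_i − d_i)/13. The first 5 digits are (1, 0, 0, 3, 7).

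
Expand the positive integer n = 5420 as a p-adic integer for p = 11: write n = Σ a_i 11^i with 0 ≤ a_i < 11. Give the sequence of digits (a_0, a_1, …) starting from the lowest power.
(a_0, a_1, …) = (8, 8, 0, 4)

Repeated division by 11 gives the digits low-to-high: 5420 = 8 + 8·11^1 + 4·11^3. Digit sequence: (8, 8, 0, 4).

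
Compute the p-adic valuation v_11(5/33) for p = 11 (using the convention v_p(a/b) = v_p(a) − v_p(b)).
v_11(5/33) = -1

Factor powers of 11 from the numerator and denominator of the reduced fraction: 5 = 11^0 · 5 and 33 = 11^1 · 3. Apply v_p(a/b) = v_p(a) − v_p(b): v_11(5/33) = 0 − 1 = -1.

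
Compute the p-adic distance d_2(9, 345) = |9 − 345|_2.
d_2(9, 345) = 1/16

Step 1 — x − y = 9 − 345 = -336. Step 2 — v_2(-336) = 4 (factor: -336 = −(2^4 · 21); the sign does not affect v_p). Step 3 — |x − y|_2 = 2^{-4} = 1/16.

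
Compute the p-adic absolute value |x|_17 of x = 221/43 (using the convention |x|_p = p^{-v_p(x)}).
|221/43|_17 = 1/17

Step 1 — compute v_17(x) by factoring powers of 17 out of the numerator and denominator: v_17(221/43) = 1. Step 2 — apply |x|_p = p^{-v_p(x)} = 17^{-1} = 1/17.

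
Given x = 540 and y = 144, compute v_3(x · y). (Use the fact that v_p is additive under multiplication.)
v_3(77760) = 5

v_p(x) = 3 (factor: 540 = 3^3 · 20); v_p(y) = 2 (factor: 144 = 3^2 · 16). Additivity: v_p(xy) = v_p(x) + v_p(y) = 3 + 2 = 5. (Direct check: xy = 77760 = 3^5 · (320).)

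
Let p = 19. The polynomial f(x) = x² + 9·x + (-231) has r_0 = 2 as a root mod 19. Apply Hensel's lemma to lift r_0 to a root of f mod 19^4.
r_3 = 128062 (mod 130321)

Hensel: r_{i+1} = r_i − f(r_i)·(f′(r_i))^{-1} mod 19^{i+2}, f′(x) = 2x + 9. Iterate:
  r_0 = 2 (mod 19)
  r_1 = 268 (mod 361)
  r_2 = 4600 (mod 6859)
  r_3 = 128062 (mod 130321)
Final: r = 128062 satisfies f(r) ≡ 0 mod 19^4.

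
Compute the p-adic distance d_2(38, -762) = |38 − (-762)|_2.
d_2(38, -762) = 1/32

Step 1 — x − y = 38 − (-762) = 800. Step 2 — v_2(800) = 5 (factor: 800 = (2^5 · 25); the sign does not affect v_p). Step 3 — |x − y|_2 = 2^{-5} = 1/32.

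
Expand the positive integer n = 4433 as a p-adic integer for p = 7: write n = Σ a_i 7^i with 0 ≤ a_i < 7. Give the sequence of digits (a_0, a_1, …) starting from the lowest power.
(a_0, a_1, …) = (2, 3, 6, 5, 1)

Repeated division by 7 gives the digits low-to-high: 4433 = 2 + 3·7^1 + 6·7^2 + 5·7^3 + 1·7^4. Digit sequence: (2, 3, 6, 5, 1).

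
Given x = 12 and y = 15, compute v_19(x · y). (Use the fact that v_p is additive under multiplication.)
v_19(180) = 0

v_p(x) = 0 (factor: 12 = 19^0 · 12); v_p(y) = 0 (factor: 15 = 19^0 · 15). Additivity: v_p(xy) = v_p(x) + v_p(y) = 0 + 0 = 0. (Direct check: xy = 180 = 19^0 · (180).)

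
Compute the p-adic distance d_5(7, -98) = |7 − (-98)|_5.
d_5(7, -98) = 1/5

Step 1 — x − y = 7 − (-98) = 105. Step 2 — v_5(105) = 1 (factor: 105 = (5^1 · 21); the sign does not affect v_p). Step 3 — |x − y|_5 = 5^{-1} = 1/5.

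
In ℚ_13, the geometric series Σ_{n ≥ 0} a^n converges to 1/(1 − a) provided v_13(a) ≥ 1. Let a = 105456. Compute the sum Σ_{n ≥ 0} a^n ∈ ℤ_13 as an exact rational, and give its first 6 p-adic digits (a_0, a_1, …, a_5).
Σ a^n = 1/(1 − a) = -1/105455;  first 6 digits = (1, 0, 0, 9, 3, 0)

v_13(a) = 3 ≥ 1, so the series converges in ℤ_13 to 1/(1 − a) = 1/(1 − 105456) = -1/105455. Expand this rational in ℤ_13: compute digits iteratively via d_i = x_i mod 13, x_{i+1} = (x_i − d_i)/13. The first 6 digits are (1, 0, 0, 9, 3, 0).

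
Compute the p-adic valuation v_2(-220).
v_2(-220) = 2

v_2(n) is the largest exponent k such that 2^k divides n. Factor out: -220 = -2^2 · 55. (Sign doesn't affect v_p.) So v_2(-220) = 2.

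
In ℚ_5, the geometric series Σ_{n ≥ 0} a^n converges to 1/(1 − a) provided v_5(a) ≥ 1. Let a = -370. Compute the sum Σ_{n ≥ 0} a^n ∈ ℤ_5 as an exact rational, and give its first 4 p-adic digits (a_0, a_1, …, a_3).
Σ a^n = 1/(1 − a) = 1/371;  first 4 digits = (1, 1, 1, 3)

v_5(a) = 1 ≥ 1, so the series converges in ℤ_5 to 1/(1 − a) = 1/(1 − (-370)) = 1/371. Expand this rational in ℤ_5: compute digits iteratively via d_i = x_i mod 5, x_{i+1} = (x_i − d_i)/5. The first 4 digits are (1, 1, 1, 3).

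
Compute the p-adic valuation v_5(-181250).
v_5(-181250) = 5

v_5(n) is the largest exponent k such that 5^k divides n. Factor out: -181250 = -5^5 · 58. (Sign doesn't affect v_p.) So v_5(-181250) = 5.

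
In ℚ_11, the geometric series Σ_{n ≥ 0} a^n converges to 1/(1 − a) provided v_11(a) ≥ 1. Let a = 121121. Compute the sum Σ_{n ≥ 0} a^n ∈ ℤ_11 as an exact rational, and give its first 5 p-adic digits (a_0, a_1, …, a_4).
Σ a^n = 1/(1 − a) = -1/121120;  first 5 digits = (1, 0, 0, 3, 8)

v_11(a) = 3 ≥ 1, so the series converges in ℤ_11 to 1/(1 − a) = 1/(1 − 121121) = -1/121120. Expand this rational in ℤ_11: compute digits iteratively via d_i = x_i mod 11, x_{i+1} = (x_i − d_i)/11. The first 5 digits are (1, 0, 0, 3, 8).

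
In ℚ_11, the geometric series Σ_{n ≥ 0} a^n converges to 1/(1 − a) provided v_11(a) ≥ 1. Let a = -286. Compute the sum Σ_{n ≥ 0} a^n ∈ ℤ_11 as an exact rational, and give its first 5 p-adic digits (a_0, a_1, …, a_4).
Σ a^n = 1/(1 − a) = 1/287;  first 5 digits = (1, 7, 2, 8, 5)

v_11(a) = 1 ≥ 1, so the series converges in ℤ_11 to 1/(1 − a) = 1/(1 − (-286)) = 1/287. Expand this rational in ℤ_11: compute digits iteratively via d_i = x_i mod 11, x_{i+1} = (x_i − d_i)/11. The first 5 digits are (1, 7, 2, 8, 5).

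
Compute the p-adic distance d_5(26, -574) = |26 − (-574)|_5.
d_5(26, -574) = 1/25

Step 1 — x − y = 26 − (-574) = 600. Step 2 — v_5(600) = 2 (factor: 600 = (5^2 · 24); the sign does not affect v_p). Step 3 — |x − y|_5 = 5^{-2} = 1/25.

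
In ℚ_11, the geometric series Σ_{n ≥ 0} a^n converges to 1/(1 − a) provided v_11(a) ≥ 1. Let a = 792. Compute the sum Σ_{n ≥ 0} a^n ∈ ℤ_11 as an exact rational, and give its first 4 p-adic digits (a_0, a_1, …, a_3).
Σ a^n = 1/(1 − a) = -1/791;  first 4 digits = (1, 6, 9, 5)

v_11(a) = 1 ≥ 1, so the series converges in ℤ_11 to 1/(1 − a) = 1/(1 − 792) = -1/791. Expand this rational in ℤ_11: compute digits iteratively via d_i = x_i mod 11, x_{i+1} = (x_i − d_i)/11. The first 4 digits are (1, 6, 9, 5).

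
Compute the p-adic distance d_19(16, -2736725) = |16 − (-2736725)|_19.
d_19(16, -2736725) = 1/130321

Step 1 — x − y = 16 − (-2736725) = 2736741. Step 2 — v_19(2736741) = 4 (factor: 2736741 = (19^4 · 21); the sign does not affect v_p). Step 3 — |x − y|_19 = 19^{-4} = 1/130321.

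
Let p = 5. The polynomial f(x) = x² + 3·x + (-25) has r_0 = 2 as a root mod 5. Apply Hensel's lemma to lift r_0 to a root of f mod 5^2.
r_1 = 22 (mod 25)

Hensel: r_{i+1} = r_i − f(r_i)·(f′(r_i))^{-1} mod 5^{i+2}, f′(x) = 2x + 3. Iterate:
  r_0 = 2 (mod 5)
  r_1 = 22 (mod 25)
Final: r = 22 satisfies f(r) ≡ 0 mod 5^2.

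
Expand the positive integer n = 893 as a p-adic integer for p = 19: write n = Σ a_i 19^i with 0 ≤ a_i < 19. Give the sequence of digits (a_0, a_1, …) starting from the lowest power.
(a_0, a_1, …) = (0, 9, 2)

Repeated division by 19 gives the digits low-to-high: 893 = 9·19^1 + 2·19^2. Digit sequence: (0, 9, 2).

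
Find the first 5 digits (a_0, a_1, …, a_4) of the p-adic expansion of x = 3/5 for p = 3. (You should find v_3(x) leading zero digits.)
(a_0, …, a_4) = (0, 2, 0, 1, 2)

v_3(3/5) = 1, so a_0 = ... = a_0 = 0. Factor out: x = 3^1 · u with u = 1/5 a unit in ℤ_3. Expand u iteratively via a_{v+i} = u_i mod 3, u_{i+1} = (u_i − a_{v+i})/3:
  u_0 = 1/5;  a_1 = 2;  u_1 = (u_0 − 2)/3 = -3/5
  u_1 = -3/5;  a_2 = 0;  u_2 = (u_1 − 0)/3 = -1/5
  u_2 = -1/5;  a_3 = 1;  u_3 = (u_2 − 1)/3 = -2/5
  u_3 = -2/5;  a_4 = 2;  u_4 = (u_3 − 2)/3 = -4/5
Digits: (0, 2, 0, 1, 2).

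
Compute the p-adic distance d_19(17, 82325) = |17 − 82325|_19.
d_19(17, 82325) = 1/6859

Step 1 — x − y = 17 − 82325 = -82308. Step 2 — v_19(-82308) = 3 (factor: -82308 = −(19^3 · 12); the sign does not affect v_p). Step 3 — |x − y|_19 = 19^{-3} = 1/6859.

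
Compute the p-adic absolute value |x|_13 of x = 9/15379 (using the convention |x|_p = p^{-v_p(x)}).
|9/15379|_13 = 2197

Step 1 — compute v_13(x) by factoring powers of 13 out of the numerator and denominator: v_13(9/15379) = -3. Step 2 — apply |x|_p = p^{-v_p(x)} = 13^{3} = 2197.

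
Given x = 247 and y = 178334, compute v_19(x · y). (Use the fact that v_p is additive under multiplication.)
v_19(44048498) = 4

v_p(x) = 1 (factor: 247 = 19^1 · 13); v_p(y) = 3 (factor: 178334 = 19^3 · 26). Additivity: v_p(xy) = v_p(x) + v_p(y) = 1 + 3 = 4. (Direct check: xy = 44048498 = 19^4 · (338).)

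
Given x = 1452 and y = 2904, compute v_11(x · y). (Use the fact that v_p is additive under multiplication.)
v_11(4216608) = 4

v_p(x) = 2 (factor: 1452 = 11^2 · 12); v_p(y) = 2 (factor: 2904 = 11^2 · 24). Additivity: v_p(xy) = v_p(x) + v_p(y) = 2 + 2 = 4. (Direct check: xy = 4216608 = 11^4 · (288).)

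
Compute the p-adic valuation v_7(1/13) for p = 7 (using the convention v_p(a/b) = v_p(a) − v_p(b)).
v_7(1/13) = 0

Factor powers of 7 from the numerator and denominator of the reduced fraction: 1 = 7^0 · 1 and 13 = 7^0 · 13. Apply v_p(a/b) = v_p(a) − v_p(b): v_7(1/13) = 0 − 0 = 0.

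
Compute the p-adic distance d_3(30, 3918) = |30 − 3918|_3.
d_3(30, 3918) = 1/243

Step 1 — x − y = 30 − 3918 = -3888. Step 2 — v_3(-3888) = 5 (factor: -3888 = −(3^5 · 16); the sign does not affect v_p). Step 3 — |x − y|_3 = 3^{-5} = 1/243.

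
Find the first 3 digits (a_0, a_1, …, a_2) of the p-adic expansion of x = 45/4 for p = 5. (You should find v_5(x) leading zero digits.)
(a_0, …, a_2) = (0, 1, 4)

v_5(45/4) = 1, so a_0 = ... = a_0 = 0. Factor out: x = 5^1 · u with u = 9/4 a unit in ℤ_5. Expand u iteratively via a_{v+i} = u_i mod 5, u_{i+1} = (u_i − a_{v+i})/5:
  u_0 = 9/4;  a_1 = 1;  u_1 = (u_0 − 1)/5 = 1/4
  u_1 = 1/4;  a_2 = 4;  u_2 = (u_1 − 4)/5 = -3/4
Digits: (0, 1, 4).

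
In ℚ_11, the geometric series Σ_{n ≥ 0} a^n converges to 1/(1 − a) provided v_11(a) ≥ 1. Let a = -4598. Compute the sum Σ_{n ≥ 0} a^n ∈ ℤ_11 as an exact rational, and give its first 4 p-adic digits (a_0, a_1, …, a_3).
Σ a^n = 1/(1 − a) = 1/4599;  first 4 digits = (1, 0, 6, 7)

v_11(a) = 2 ≥ 1, so the series converges in ℤ_11 to 1/(1 − a) = 1/(1 − (-4598)) = 1/4599. Expand this rational in ℤ_11: compute digits iteratively via d_i = x_i mod 11, x_{i+1} = (x_i − d_i)/11. The first 4 digits are (1, 0, 6, 7).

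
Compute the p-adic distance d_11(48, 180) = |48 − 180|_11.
d_11(48, 180) = 1/11

Step 1 — x − y = 48 − 180 = -132. Step 2 — v_11(-132) = 1 (factor: -132 = −(11^1 · 12); the sign does not affect v_p). Step 3 — |x − y|_11 = 11^{-1} = 1/11.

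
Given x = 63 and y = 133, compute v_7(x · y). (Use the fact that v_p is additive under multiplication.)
v_7(8379) = 2

v_p(x) = 1 (factor: 63 = 7^1 · 9); v_p(y) = 1 (factor: 133 = 7^1 · 19). Additivity: v_p(xy) = v_p(x) + v_p(y) = 1 + 1 = 2. (Direct check: xy = 8379 = 7^2 · (171).)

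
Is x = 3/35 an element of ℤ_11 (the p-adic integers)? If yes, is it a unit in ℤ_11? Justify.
x ∈ ℤ_11^× (unit); v_11(x) = 0

ℤ_11 = {x ∈ ℚ_11 : v_11(x) ≥ 0} and ℤ_11^× = {x ∈ ℤ_11 : v_11(x) = 0}. Here v_11(3/35) = v_11(num) − v_11(den) = 0; compare against these criteria.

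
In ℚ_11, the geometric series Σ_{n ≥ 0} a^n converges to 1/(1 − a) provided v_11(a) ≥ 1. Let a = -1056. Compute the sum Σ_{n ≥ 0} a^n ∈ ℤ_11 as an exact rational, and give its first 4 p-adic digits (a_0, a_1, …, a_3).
Σ a^n = 1/(1 − a) = 1/1057;  first 4 digits = (1, 3, 0, 6)

v_11(a) = 1 ≥ 1, so the series converges in ℤ_11 to 1/(1 − a) = 1/(1 − (-1056)) = 1/1057. Expand this rational in ℤ_11: compute digits iteratively via d_i = x_i mod 11, x_{i+1} = (x_i − d_i)/11. The first 4 digits are (1, 3, 0, 6).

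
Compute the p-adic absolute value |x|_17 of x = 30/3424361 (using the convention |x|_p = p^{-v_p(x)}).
|30/3424361|_17 = 83521

Step 1 — compute v_17(x) by factoring powers of 17 out of the numerator and denominator: v_17(30/3424361) = -4. Step 2 — apply |x|_p = p^{-v_p(x)} = 17^{4} = 83521.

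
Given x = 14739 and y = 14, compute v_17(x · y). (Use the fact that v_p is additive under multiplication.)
v_17(206346) = 3

v_p(x) = 3 (factor: 14739 = 17^3 · 3); v_p(y) = 0 (factor: 14 = 17^0 · 14). Additivity: v_p(xy) = v_p(x) + v_p(y) = 3 + 0 = 3. (Direct check: xy = 206346 = 17^3 · (42).)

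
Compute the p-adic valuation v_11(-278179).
v_11(-278179) = 4

v_11(n) is the largest exponent k such that 11^k divides n. Factor out: -278179 = -11^4 · 19. (Sign doesn't affect v_p.) So v_11(-278179) = 4.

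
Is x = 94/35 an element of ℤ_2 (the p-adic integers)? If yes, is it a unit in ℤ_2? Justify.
x ∈ ℤ_2 but not a unit; v_2(x) = 1 > 0

ℤ_2 = {x ∈ ℚ_2 : v_2(x) ≥ 0} and ℤ_2^× = {x ∈ ℤ_2 : v_2(x) = 0}. Here v_2(94/35) = v_2(num) − v_2(den) = 1; compare against these criteria.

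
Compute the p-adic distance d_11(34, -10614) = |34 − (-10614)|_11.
d_11(34, -10614) = 1/1331

Step 1 — x − y = 34 − (-10614) = 10648. Step 2 — v_11(10648) = 3 (factor: 10648 = (11^3 · 8); the sign does not affect v_p). Step 3 — |x − y|_11 = 11^{-3} = 1/1331.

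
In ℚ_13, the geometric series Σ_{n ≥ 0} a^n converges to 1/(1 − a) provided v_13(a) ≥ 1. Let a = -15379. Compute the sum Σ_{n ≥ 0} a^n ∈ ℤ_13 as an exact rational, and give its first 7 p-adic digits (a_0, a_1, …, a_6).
Σ a^n = 1/(1 − a) = 1/15380;  first 7 digits = (1, 0, 0, 6, 12, 12, 9)

v_13(a) = 3 ≥ 1, so the series converges in ℤ_13 to 1/(1 − a) = 1/(1 − (-15379)) = 1/15380. Expand this rational in ℤ_13: compute digits iteratively via d_i = x_i mod 13, x_{i+1} = (x_i − d_i)/13. The first 7 digits are (1, 0, 0, 6, 12, 12, 9).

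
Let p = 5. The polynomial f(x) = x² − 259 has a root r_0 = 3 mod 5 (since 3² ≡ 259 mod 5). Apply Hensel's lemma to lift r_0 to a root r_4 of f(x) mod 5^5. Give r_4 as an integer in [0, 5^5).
r_4 = 2128 (mod 3125)

Hensel's recurrence: r_{i+1} = r_i − f(r_i)·(f′(r_i))^{-1} mod 5^{i+2}, with f′(x) = 2x. Iterate:
  r_0 = 3 (mod 5)
  r_1 = 3 (mod 25)
  r_2 = 3 (mod 125)
  r_3 = 253 (mod 625)
  r_4 = 2128 (mod 3125)
Final: r_4 = 2128, and one checks f(r_4) ≡ 0 mod 5^5.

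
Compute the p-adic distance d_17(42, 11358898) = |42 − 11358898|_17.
d_17(42, 11358898) = 1/1419857

Step 1 — x − y = 42 − 11358898 = -11358856. Step 2 — v_17(-11358856) = 5 (factor: -11358856 = −(17^5 · 8); the sign does not affect v_p). Step 3 — |x − y|_17 = 17^{-5} = 1/1419857.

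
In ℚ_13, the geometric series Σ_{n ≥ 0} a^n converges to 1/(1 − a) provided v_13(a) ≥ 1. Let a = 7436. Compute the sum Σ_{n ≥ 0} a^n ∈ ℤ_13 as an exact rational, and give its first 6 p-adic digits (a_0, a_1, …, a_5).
Σ a^n = 1/(1 − a) = -1/7435;  first 6 digits = (1, 0, 5, 3, 12, 5)

v_13(a) = 2 ≥ 1, so the series converges in ℤ_13 to 1/(1 − a) = 1/(1 − 7436) = -1/7435. Expand this rational in ℤ_13: compute digits iteratively via d_i = x_i mod 13, x_{i+1} = (x_i − d_i)/13. The first 6 digits are (1, 0, 5, 3, 12, 5).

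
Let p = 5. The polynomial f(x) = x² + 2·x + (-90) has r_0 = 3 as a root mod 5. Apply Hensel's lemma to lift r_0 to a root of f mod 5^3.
r_2 = 28 (mod 125)

Hensel: r_{i+1} = r_i − f(r_i)·(f′(r_i))^{-1} mod 5^{i+2}, f′(x) = 2x + 2. Iterate:
  r_0 = 3 (mod 5)
  r_1 = 3 (mod 25)
  r_2 = 28 (mod 125)
Final: r = 28 satisfies f(r) ≡ 0 mod 5^3.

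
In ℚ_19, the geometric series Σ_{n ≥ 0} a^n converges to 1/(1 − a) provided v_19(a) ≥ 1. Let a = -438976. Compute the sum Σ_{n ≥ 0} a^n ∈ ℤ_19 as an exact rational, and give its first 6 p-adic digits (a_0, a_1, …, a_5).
Σ a^n = 1/(1 − a) = 1/438977;  first 6 digits = (1, 0, 0, 12, 15, 18)

v_19(a) = 3 ≥ 1, so the series converges in ℤ_19 to 1/(1 − a) = 1/(1 − (-438976)) = 1/438977. Expand this rational in ℤ_19: compute digits iteratively via d_i = x_i mod 19, x_{i+1} = (x_i − d_i)/19. The first 6 digits are (1, 0, 0, 12, 15, 18).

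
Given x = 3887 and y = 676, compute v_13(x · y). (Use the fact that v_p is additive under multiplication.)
v_13(2627612) = 4

v_p(x) = 2 (factor: 3887 = 13^2 · 23); v_p(y) = 2 (factor: 676 = 13^2 · 4). Additivity: v_p(xy) = v_p(x) + v_p(y) = 2 + 2 = 4. (Direct check: xy = 2627612 = 13^4 · (92).)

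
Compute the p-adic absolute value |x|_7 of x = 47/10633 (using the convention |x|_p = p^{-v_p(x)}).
|47/10633|_7 = 343

Step 1 — compute v_7(x) by factoring powers of 7 out of the numerator and denominator: v_7(47/10633) = -3. Step 2 — apply |x|_p = p^{-v_p(x)} = 7^{3} = 343.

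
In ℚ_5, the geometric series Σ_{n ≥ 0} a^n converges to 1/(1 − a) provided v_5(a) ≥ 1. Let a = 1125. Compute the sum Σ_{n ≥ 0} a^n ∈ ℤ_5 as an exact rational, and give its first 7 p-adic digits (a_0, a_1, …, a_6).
Σ a^n = 1/(1 − a) = -1/1124;  first 7 digits = (1, 0, 0, 4, 1, 0, 1)

v_5(a) = 3 ≥ 1, so the series converges in ℤ_5 to 1/(1 − a) = 1/(1 − 1125) = -1/1124. Expand this rational in ℤ_5: compute digits iteratively via d_i = x_i mod 5, x_{i+1} = (x_i − d_i)/5. The first 7 digits are (1, 0, 0, 4, 1, 0, 1).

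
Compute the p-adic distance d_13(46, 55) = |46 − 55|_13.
d_13(46, 55) = 1

Step 1 — x − y = 46 − 55 = -9. Step 2 — v_13(-9) = 0 (factor: -9 = −(13^0 · 9); the sign does not affect v_p). Step 3 — |x − y|_13 = 13^{0} = 1.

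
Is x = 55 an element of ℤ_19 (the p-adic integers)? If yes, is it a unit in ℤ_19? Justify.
x ∈ ℤ_19^× (unit); v_19(x) = 0

ℤ_19 = {x ∈ ℚ_19 : v_19(x) ≥ 0} and ℤ_19^× = {x ∈ ℤ_19 : v_19(x) = 0}. Here v_19(55) = v_19(num) − v_19(den) = 0; compare against these criteria.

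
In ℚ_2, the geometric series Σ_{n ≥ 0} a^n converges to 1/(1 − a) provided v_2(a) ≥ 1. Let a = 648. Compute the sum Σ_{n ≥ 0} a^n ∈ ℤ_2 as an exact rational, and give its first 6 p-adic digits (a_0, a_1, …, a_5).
Σ a^n = 1/(1 − a) = -1/647;  first 6 digits = (1, 0, 0, 1, 0, 0)

v_2(a) = 3 ≥ 1, so the series converges in ℤ_2 to 1/(1 − a) = 1/(1 − 648) = -1/647. Expand this rational in ℤ_2: compute digits iteratively via d_i = x_i mod 2, x_{i+1} = (x_i − d_i)/2. The first 6 digits are (1, 0, 0, 1, 0, 0).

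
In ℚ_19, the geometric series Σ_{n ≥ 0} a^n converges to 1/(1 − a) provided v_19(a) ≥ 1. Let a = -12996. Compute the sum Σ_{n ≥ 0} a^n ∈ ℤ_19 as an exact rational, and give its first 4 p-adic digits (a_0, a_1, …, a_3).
Σ a^n = 1/(1 − a) = 1/12997;  first 4 digits = (1, 0, 2, 17)

v_19(a) = 2 ≥ 1, so the series converges in ℤ_19 to 1/(1 − a) = 1/(1 − (-12996)) = 1/12997. Expand this rational in ℤ_19: compute digits iteratively via d_i = x_i mod 19, x_{i+1} = (x_i − d_i)/19. The first 4 digits are (1, 0, 2, 17).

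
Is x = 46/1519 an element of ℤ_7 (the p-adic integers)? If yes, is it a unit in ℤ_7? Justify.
x ∉ ℤ_7 (v_7(x) = -2 < 0)

ℤ_7 = {x ∈ ℚ_7 : v_7(x) ≥ 0} and ℤ_7^× = {x ∈ ℤ_7 : v_7(x) = 0}. Here v_7(46/1519) = v_7(num) − v_7(den) = -2; compare against these criteria.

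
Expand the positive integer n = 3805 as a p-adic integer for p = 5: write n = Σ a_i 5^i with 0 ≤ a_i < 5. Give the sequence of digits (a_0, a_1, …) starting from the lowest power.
(a_0, a_1, …) = (0, 1, 2, 0, 1, 1)

Repeated division by 5 gives the digits low-to-high: 3805 = 1·5^1 + 2·5^2 + 1·5^4 + 1·5^5. Digit sequence: (0, 1, 2, 0, 1, 1).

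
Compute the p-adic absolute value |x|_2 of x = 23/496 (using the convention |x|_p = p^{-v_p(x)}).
|23/496|_2 = 16

Step 1 — compute v_2(x) by factoring powers of 2 out of the numerator and denominator: v_2(23/496) = -4. Step 2 — apply |x|_p = p^{-v_p(x)} = 2^{4} = 16.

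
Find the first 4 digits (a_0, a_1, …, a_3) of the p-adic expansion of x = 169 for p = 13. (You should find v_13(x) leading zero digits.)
(a_0, …, a_3) = (0, 0, 1, 0)

v_13(169) = 2, so a_0 = ... = a_1 = 0. Factor out: x = 13^2 · u with u = 1 a unit in ℤ_13. Expand u iteratively via a_{v+i} = u_i mod 13, u_{i+1} = (u_i − a_{v+i})/13:
  u_0 = 1;  a_2 = 1;  u_1 = (u_0 − 1)/13 = 0
  u_1 = 0;  a_3 = 0;  u_2 = (u_1 − 0)/13 = 0
Digits: (0, 0, 1, 0).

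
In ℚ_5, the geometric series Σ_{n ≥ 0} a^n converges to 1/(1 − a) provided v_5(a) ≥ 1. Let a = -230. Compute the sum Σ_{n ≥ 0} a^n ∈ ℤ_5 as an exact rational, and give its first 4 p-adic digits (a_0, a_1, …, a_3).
Σ a^n = 1/(1 − a) = 1/231;  first 4 digits = (1, 4, 1, 0)

v_5(a) = 1 ≥ 1, so the series converges in ℤ_5 to 1/(1 − a) = 1/(1 − (-230)) = 1/231. Expand this rational in ℤ_5: compute digits iteratively via d_i = x_i mod 5, x_{i+1} = (x_i − d_i)/5. The first 4 digits are (1, 4, 1, 0).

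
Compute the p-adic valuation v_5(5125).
v_5(5125) = 3

v_5(n) is the largest exponent k such that 5^k divides n. Factor out: 5125 = 5^3 · 41. (Sign doesn't affect v_p.) So v_5(5125) = 3.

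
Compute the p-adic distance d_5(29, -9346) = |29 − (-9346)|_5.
d_5(29, -9346) = 1/3125

Step 1 — x − y = 29 − (-9346) = 9375. Step 2 — v_5(9375) = 5 (factor: 9375 = (5^5 · 3); the sign does not affect v_p). Step 3 — |x − y|_5 = 5^{-5} = 1/3125.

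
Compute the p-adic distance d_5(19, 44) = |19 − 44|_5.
d_5(19, 44) = 1/25

Step 1 — x − y = 19 − 44 = -25. Step 2 — v_5(-25) = 2 (factor: -25 = −(5^2 · 1); the sign does not affect v_p). Step 3 — |x − y|_5 = 5^{-2} = 1/25.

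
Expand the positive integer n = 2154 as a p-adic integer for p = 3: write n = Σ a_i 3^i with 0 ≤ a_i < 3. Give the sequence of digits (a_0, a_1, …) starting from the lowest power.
(a_0, a_1, …) = (0, 1, 2, 1, 2, 2, 2)

Repeated division by 3 gives the digits low-to-high: 2154 = 1·3^1 + 2·3^2 + 1·3^3 + 2·3^4 + 2·3^5 + 2·3^6. Digit sequence: (0, 1, 2, 1, 2, 2, 2).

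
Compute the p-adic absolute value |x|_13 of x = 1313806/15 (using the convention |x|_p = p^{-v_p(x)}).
|1313806/15|_13 = 1/28561

Step 1 — compute v_13(x) by factoring powers of 13 out of the numerator and denominator: v_13(1313806/15) = 4. Step 2 — apply |x|_p = p^{-v_p(x)} = 13^{-4} = 1/28561.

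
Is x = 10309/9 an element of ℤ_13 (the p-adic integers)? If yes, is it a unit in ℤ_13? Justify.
x ∈ ℤ_13 but not a unit; v_13(x) = 2 > 0

ℤ_13 = {x ∈ ℚ_13 : v_13(x) ≥ 0} and ℤ_13^× = {x ∈ ℤ_13 : v_13(x) = 0}. Here v_13(10309/9) = v_13(num) − v_13(den) = 2; compare against these criteria.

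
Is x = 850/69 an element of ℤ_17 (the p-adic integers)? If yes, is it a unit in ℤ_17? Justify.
x ∈ ℤ_17 but not a unit; v_17(x) = 1 > 0

ℤ_17 = {x ∈ ℚ_17 : v_17(x) ≥ 0} and ℤ_17^× = {x ∈ ℤ_17 : v_17(x) = 0}. Here v_17(850/69) = v_17(num) − v_17(den) = 1; compare against these criteria.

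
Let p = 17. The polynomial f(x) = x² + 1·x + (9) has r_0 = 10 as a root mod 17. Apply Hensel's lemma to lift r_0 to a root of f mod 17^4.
r_3 = 82562 (mod 83521)

Hensel: r_{i+1} = r_i − f(r_i)·(f′(r_i))^{-1} mod 17^{i+2}, f′(x) = 2x + 1. Iterate:
  r_0 = 10 (mod 17)
  r_1 = 197 (mod 289)
  r_2 = 3954 (mod 4913)
  r_3 = 82562 (mod 83521)
Final: r = 82562 satisfies f(r) ≡ 0 mod 17^4.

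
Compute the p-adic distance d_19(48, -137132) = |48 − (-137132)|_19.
d_19(48, -137132) = 1/6859

Step 1 — x − y = 48 − (-137132) = 137180. Step 2 — v_19(137180) = 3 (factor: 137180 = (19^3 · 20); the sign does not affect v_p). Step 3 — |x − y|_19 = 19^{-3} = 1/6859.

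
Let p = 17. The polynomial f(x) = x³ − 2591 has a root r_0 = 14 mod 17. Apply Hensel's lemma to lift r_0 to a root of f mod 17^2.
r_1 = 201 (mod 289)

Hensel: r_{i+1} = r_i − f(r_i)/f′(r_i) mod 17^{i+2}, where f′(x) = 3x². Iterate:
  r_0 = 14 (mod 17)
  r_1 = 201 (mod 289)
Final: r = 201 with f(r) ≡ 0 mod 17^2.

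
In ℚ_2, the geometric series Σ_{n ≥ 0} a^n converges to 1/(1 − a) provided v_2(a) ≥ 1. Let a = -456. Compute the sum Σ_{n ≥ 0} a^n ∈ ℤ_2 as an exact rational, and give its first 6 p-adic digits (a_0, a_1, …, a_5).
Σ a^n = 1/(1 − a) = 1/457;  first 6 digits = (1, 0, 0, 1, 1, 1)

v_2(a) = 3 ≥ 1, so the series converges in ℤ_2 to 1/(1 − a) = 1/(1 − (-456)) = 1/457. Expand this rational in ℤ_2: compute digits iteratively via d_i = x_i mod 2, x_{i+1} = (x_i − d_i)/2. The first 6 digits are (1, 0, 0, 1, 1, 1).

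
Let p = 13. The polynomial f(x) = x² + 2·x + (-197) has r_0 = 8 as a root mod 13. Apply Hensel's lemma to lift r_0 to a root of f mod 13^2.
r_1 = 99 (mod 169)

Hensel: r_{i+1} = r_i − f(r_i)·(f′(r_i))^{-1} mod 13^{i+2}, f′(x) = 2x + 2. Iterate:
  r_0 = 8 (mod 13)
  r_1 = 99 (mod 169)
Final: r = 99 satisfies f(r) ≡ 0 mod 13^2.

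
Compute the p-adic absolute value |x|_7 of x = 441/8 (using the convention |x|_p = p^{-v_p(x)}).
|441/8|_7 = 1/49

Step 1 — compute v_7(x) by factoring powers of 7 out of the numerator and denominator: v_7(441/8) = 2. Step 2 — apply |x|_p = p^{-v_p(x)} = 7^{-2} = 1/49.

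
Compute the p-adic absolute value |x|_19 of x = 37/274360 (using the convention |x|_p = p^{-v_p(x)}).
|37/274360|_19 = 6859

Step 1 — compute v_19(x) by factoring powers of 19 out of the numerator and denominator: v_19(37/274360) = -3. Step 2 — apply |x|_p = p^{-v_p(x)} = 19^{3} = 6859.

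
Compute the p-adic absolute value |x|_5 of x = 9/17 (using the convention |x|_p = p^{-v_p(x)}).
|9/17|_5 = 1

Step 1 — compute v_5(x) by factoring powers of 5 out of the numerator and denominator: v_5(9/17) = 0. Step 2 — apply |x|_p = p^{-v_p(x)} = 5^{0} = 1.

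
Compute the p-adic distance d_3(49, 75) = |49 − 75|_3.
d_3(49, 75) = 1

Step 1 — x − y = 49 − 75 = -26. Step 2 — v_3(-26) = 0 (factor: -26 = −(3^0 · 26); the sign does not affect v_p). Step 3 — |x − y|_3 = 3^{0} = 1.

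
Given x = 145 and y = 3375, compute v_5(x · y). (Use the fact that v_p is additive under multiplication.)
v_5(489375) = 4

v_p(x) = 1 (factor: 145 = 5^1 · 29); v_p(y) = 3 (factor: 3375 = 5^3 · 27). Additivity: v_p(xy) = v_p(x) + v_p(y) = 1 + 3 = 4. (Direct check: xy = 489375 = 5^4 · (783).)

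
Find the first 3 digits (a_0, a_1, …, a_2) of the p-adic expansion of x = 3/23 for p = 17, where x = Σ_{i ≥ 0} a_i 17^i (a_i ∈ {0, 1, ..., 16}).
(a_0, …, a_2) = (9, 15, 5)

v_17(3/23) = 0 (numerator and denominator both coprime to 17), so x ∈ ℤ_17^×. Compute digits iteratively via a_i = x_i mod 17, x_{i+1} = (x_i − a_i)/17, with x_0 = x:
  x_0 = 3/23;  a_0 = 9;  x_1 = (x_0 − 9)/17 = -12/23
  x_1 = -12/23;  a_1 = 15;  x_2 = (x_1 − 15)/17 = -21/23
  x_2 = -21/23;  a_2 = 5;  x_3 = (x_2 − 5)/17 = -8/23
Digits: (9, 15, 5).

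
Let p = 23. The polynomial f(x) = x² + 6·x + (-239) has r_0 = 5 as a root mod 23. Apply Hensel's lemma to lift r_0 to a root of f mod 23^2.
r_1 = 281 (mod 529)

Hensel: r_{i+1} = r_i − f(r_i)·(f′(r_i))^{-1} mod 23^{i+2}, f′(x) = 2x + 6. Iterate:
  r_0 = 5 (mod 23)
  r_1 = 281 (mod 529)
Final: r = 281 satisfies f(r) ≡ 0 mod 23^2.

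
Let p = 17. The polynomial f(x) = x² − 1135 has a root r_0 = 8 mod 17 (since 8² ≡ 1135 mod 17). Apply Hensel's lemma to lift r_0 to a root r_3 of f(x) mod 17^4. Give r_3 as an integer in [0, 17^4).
r_3 = 76389 (mod 83521)

Hensel's recurrence: r_{i+1} = r_i − f(r_i)·(f′(r_i))^{-1} mod 17^{i+2}, with f′(x) = 2x. Iterate:
  r_0 = 8 (mod 17)
  r_1 = 93 (mod 289)
  r_2 = 2694 (mod 4913)
  r_3 = 76389 (mod 83521)
Final: r_3 = 76389, and one checks f(r_3) ≡ 0 mod 17^4.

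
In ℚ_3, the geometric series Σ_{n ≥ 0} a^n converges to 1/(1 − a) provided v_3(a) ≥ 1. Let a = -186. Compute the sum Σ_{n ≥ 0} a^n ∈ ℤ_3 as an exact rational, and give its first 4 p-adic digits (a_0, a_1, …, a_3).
Σ a^n = 1/(1 − a) = 1/187;  first 4 digits = (1, 1, 1, 0)

v_3(a) = 1 ≥ 1, so the series converges in ℤ_3 to 1/(1 − a) = 1/(1 − (-186)) = 1/187. Expand this rational in ℤ_3: compute digits iteratively via d_i = x_i mod 3, x_{i+1} = (x_i − d_i)/3. The first 4 digits are (1, 1, 1, 0).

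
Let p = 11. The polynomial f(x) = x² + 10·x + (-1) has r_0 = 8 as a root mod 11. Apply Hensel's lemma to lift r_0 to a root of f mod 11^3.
r_2 = 910 (mod 1331)

Hensel: r_{i+1} = r_i − f(r_i)·(f′(r_i))^{-1} mod 11^{i+2}, f′(x) = 2x + 10. Iterate:
  r_0 = 8 (mod 11)
  r_1 = 63 (mod 121)
  r_2 = 910 (mod 1331)
Final: r = 910 satisfies f(r) ≡ 0 mod 11^3.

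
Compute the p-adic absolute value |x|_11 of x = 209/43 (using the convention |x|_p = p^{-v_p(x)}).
|209/43|_11 = 1/11

Step 1 — compute v_11(x) by factoring powers of 11 out of the numerator and denominator: v_11(209/43) = 1. Step 2 — apply |x|_p = p^{-v_p(x)} = 11^{-1} = 1/11.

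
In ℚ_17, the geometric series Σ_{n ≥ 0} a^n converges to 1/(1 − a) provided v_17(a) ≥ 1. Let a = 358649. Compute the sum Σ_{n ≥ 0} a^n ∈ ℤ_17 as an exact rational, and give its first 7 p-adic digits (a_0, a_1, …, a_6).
Σ a^n = 1/(1 − a) = -1/358648;  first 7 digits = (1, 0, 0, 5, 4, 0, 8)

v_17(a) = 3 ≥ 1, so the series converges in ℤ_17 to 1/(1 − a) = 1/(1 − 358649) = -1/358648. Expand this rational in ℤ_17: compute digits iteratively via d_i = x_i mod 17, x_{i+1} = (x_i − d_i)/17. The first 7 digits are (1, 0, 0, 5, 4, 0, 8).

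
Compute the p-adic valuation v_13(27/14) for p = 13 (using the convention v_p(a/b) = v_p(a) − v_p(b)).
v_13(27/14) = 0

Factor powers of 13 from the numerator and denominator of the reduced fraction: 27 = 13^0 · 27 and 14 = 13^0 · 14. Apply v_p(a/b) = v_p(a) − v_p(b): v_13(27/14) = 0 − 0 = 0.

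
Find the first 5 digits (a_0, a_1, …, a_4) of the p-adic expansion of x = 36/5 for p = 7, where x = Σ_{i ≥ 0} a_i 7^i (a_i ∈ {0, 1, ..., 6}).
(a_0, …, a_4) = (3, 2, 4, 5, 2)

v_7(36/5) = 0 (numerator and denominator both coprime to 7), so x ∈ ℤ_7^×. Compute digits iteratively via a_i = x_i mod 7, x_{i+1} = (x_i − a_i)/7, with x_0 = x:
  x_0 = 36/5;  a_0 = 3;  x_1 = (x_0 − 3)/7 = 3/5
  x_1 = 3/5;  a_1 = 2;  x_2 = (x_1 − 2)/7 = -1/5
  x_2 = -1/5;  a_2 = 4;  x_3 = (x_2 − 4)/7 = -3/5
  x_3 = -3/5;  a_3 = 5;  x_4 = (x_3 − 5)/7 = -4/5
  x_4 = -4/5;  a_4 = 2;  x_5 = (x_4 − 2)/7 = -2/5
Digits: (3, 2, 4, 5, 2).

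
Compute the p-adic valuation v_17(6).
v_17(6) = 0

v_17(n) is the largest exponent k such that 17^k divides n. Factor out: 6 = 17^0 · 6. (Sign doesn't affect v_p.) So v_17(6) = 0.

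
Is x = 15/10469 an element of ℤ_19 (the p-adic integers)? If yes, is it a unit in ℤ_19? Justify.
x ∉ ℤ_19 (v_19(x) = -2 < 0)

ℤ_19 = {x ∈ ℚ_19 : v_19(x) ≥ 0} and ℤ_19^× = {x ∈ ℤ_19 : v_19(x) = 0}. Here v_19(15/10469) = v_19(num) − v_19(den) = -2; compare against these criteria.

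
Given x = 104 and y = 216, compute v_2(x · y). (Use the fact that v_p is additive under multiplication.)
v_2(22464) = 6

v_p(x) = 3 (factor: 104 = 2^3 · 13); v_p(y) = 3 (factor: 216 = 2^3 · 27). Additivity: v_p(xy) = v_p(x) + v_p(y) = 3 + 3 = 6. (Direct check: xy = 22464 = 2^6 · (351).)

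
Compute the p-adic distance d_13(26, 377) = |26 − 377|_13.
d_13(26, 377) = 1/13

Step 1 — x − y = 26 − 377 = -351. Step 2 — v_13(-351) = 1 (factor: -351 = −(13^1 · 27); the sign does not affect v_p). Step 3 — |x − y|_13 = 13^{-1} = 1/13.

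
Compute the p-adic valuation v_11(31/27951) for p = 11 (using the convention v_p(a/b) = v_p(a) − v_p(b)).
v_11(31/27951) = -3

Factor powers of 11 from the numerator and denominator of the reduced fraction: 31 = 11^0 · 31 and 27951 = 11^3 · 21. Apply v_p(a/b) = v_p(a) − v_p(b): v_11(31/27951) = 0 − 3 = -3.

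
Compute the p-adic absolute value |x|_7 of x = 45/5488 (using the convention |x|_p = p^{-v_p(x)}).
|45/5488|_7 = 343

Step 1 — compute v_7(x) by factoring powers of 7 out of the numerator and denominator: v_7(45/5488) = -3. Step 2 — apply |x|_p = p^{-v_p(x)} = 7^{3} = 343.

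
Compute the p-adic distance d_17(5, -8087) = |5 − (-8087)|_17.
d_17(5, -8087) = 1/289

Step 1 — x − y = 5 − (-8087) = 8092. Step 2 — v_17(8092) = 2 (factor: 8092 = (17^2 · 28); the sign does not affect v_p). Step 3 — |x − y|_17 = 17^{-2} = 1/289.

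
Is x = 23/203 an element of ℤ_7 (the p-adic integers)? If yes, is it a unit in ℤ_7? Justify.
x ∉ ℤ_7 (v_7(x) = -1 < 0)

ℤ_7 = {x ∈ ℚ_7 : v_7(x) ≥ 0} and ℤ_7^× = {x ∈ ℤ_7 : v_7(x) = 0}. Here v_7(23/203) = v_7(num) − v_7(den) = -1; compare against these criteria.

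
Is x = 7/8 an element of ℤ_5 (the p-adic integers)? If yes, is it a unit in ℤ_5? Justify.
x ∈ ℤ_5^× (unit); v_5(x) = 0

ℤ_5 = {x ∈ ℚ_5 : v_5(x) ≥ 0} and ℤ_5^× = {x ∈ ℤ_5 : v_5(x) = 0}. Here v_5(7/8) = v_5(num) − v_5(den) = 0; compare against these criteria.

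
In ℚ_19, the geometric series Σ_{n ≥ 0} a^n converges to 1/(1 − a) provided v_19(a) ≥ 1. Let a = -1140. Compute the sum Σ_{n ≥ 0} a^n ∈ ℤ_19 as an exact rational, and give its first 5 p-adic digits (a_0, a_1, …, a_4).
Σ a^n = 1/(1 − a) = 1/1141;  first 5 digits = (1, 16, 5, 10, 8)

v_19(a) = 1 ≥ 1, so the series converges in ℤ_19 to 1/(1 − a) = 1/(1 − (-1140)) = 1/1141. Expand this rational in ℤ_19: compute digits iteratively via d_i = x_i mod 19, x_{i+1} = (x_i − d_i)/19. The first 5 digits are (1, 16, 5, 10, 8).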